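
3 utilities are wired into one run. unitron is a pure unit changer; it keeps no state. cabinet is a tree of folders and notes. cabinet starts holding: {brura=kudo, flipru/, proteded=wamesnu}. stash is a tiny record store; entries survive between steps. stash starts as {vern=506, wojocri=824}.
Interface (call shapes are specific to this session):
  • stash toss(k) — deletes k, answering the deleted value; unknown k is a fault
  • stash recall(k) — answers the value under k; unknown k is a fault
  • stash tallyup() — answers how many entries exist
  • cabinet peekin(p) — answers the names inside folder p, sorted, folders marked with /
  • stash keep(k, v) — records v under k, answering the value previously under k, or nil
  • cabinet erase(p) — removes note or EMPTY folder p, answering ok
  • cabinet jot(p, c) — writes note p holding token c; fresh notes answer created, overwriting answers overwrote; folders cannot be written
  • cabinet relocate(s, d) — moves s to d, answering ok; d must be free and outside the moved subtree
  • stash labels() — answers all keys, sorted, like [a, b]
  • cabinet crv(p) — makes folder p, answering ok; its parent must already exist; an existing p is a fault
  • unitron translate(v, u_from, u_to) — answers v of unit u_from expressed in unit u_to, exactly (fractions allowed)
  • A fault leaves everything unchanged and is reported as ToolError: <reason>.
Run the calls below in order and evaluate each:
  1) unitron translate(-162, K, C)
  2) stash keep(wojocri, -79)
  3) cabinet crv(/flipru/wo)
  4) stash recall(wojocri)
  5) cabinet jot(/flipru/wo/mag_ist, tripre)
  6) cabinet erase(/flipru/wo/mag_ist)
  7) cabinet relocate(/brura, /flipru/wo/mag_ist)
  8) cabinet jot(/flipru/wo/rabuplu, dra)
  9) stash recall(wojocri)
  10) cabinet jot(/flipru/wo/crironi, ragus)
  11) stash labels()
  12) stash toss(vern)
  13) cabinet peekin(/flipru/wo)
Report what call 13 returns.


Answer: [crironi, mag_ist, rabuplu]

Derivation:
~$ unitron translate v: -162 u_from: K u_to: C
= -8703/20
~$ stash keep k: wojocri v: -79
= 824
~$ cabinet crv p: /flipru/wo
= ok
~$ stash recall k: wojocri
= -79
~$ cabinet jot p: /flipru/wo/mag_ist c: tripre
= created
~$ cabinet erase p: /flipru/wo/mag_ist
= ok
~$ cabinet relocate s: /brura d: /flipru/wo/mag_ist
= ok
~$ cabinet jot p: /flipru/wo/rabuplu c: dra
= created
~$ stash recall k: wojocri
= -79
~$ cabinet jot p: /flipru/wo/crironi c: ragus
= created
~$ stash labels
= [vern, wojocri]
~$ stash toss k: vern
= 506
~$ cabinet peekin p: /flipru/wo
= [crironi, mag_ist, rabuplu]


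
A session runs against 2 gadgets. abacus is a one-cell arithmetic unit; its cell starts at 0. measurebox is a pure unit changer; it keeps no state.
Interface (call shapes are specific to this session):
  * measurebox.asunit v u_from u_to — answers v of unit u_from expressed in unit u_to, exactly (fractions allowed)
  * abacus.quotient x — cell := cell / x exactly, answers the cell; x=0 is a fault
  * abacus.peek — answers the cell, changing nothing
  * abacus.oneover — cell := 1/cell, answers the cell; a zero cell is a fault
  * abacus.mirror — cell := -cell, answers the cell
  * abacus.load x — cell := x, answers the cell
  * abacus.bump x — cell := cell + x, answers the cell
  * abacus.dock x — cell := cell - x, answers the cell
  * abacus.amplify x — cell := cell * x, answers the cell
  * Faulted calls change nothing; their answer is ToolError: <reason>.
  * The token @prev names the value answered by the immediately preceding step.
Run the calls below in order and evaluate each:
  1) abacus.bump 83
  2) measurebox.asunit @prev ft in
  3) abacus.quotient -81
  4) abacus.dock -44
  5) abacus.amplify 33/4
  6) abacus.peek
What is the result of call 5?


Answer: 38291/108

Derivation:
$ bump x=83
[out] 83
$ asunit v=@prev u_from=ft u_to=in
[out] 996
$ quotient x=-81
[out] -83/81
$ dock x=-44
[out] 3481/81
$ amplify x=33/4
[out] 38291/108
$ peek
[out] 38291/108


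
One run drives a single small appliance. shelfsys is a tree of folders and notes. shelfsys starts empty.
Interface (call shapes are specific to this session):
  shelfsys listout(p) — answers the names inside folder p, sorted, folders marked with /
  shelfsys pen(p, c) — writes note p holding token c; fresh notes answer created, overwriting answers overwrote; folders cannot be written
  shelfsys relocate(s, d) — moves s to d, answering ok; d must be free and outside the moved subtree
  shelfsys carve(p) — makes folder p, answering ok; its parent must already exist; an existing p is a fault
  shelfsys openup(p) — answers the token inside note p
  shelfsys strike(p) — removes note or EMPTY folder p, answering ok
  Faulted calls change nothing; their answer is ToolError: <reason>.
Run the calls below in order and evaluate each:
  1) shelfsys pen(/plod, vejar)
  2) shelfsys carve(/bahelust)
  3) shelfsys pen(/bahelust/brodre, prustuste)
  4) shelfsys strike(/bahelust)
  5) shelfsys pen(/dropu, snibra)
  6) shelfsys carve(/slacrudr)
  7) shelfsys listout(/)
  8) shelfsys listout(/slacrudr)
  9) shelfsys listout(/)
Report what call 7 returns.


$ shelfsys pen p=/plod c=vejar
  created
$ shelfsys carve p=/bahelust
  ok
$ shelfsys pen p=/bahelust/brodre c=prustuste
  created
$ shelfsys strike p=/bahelust
  ToolError: not empty
$ shelfsys pen p=/dropu c=snibra
  created
$ shelfsys carve p=/slacrudr
  ok
$ shelfsys listout p=/
  [bahelust/, dropu, plod, slacrudr/]
$ shelfsys listout p=/slacrudr
  []
$ shelfsys listout p=/
  [bahelust/, dropu, plod, slacrudr/]

Answer: [bahelust/, dropu, plod, slacrudr/]


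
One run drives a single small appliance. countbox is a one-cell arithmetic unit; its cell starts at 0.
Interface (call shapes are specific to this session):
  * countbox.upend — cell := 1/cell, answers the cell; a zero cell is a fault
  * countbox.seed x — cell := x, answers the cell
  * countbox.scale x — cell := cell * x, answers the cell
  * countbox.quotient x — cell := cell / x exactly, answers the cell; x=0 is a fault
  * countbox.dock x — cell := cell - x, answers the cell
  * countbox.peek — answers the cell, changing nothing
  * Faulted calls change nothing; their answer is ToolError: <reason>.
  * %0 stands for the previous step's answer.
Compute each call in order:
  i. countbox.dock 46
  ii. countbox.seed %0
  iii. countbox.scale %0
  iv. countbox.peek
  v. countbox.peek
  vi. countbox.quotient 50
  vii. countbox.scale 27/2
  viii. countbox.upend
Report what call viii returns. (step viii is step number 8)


-> countbox.dock(x='46')
<- -46
-> countbox.seed(x='%0')
<- -46
-> countbox.scale(x='%0')
<- 2116
-> countbox.peek()
<- 2116
-> countbox.peek()
<- 2116
-> countbox.quotient(x='50')
<- 1058/25
-> countbox.scale(x='27/2')
<- 14283/25
-> countbox.upend()
<- 25/14283

Answer: 25/14283


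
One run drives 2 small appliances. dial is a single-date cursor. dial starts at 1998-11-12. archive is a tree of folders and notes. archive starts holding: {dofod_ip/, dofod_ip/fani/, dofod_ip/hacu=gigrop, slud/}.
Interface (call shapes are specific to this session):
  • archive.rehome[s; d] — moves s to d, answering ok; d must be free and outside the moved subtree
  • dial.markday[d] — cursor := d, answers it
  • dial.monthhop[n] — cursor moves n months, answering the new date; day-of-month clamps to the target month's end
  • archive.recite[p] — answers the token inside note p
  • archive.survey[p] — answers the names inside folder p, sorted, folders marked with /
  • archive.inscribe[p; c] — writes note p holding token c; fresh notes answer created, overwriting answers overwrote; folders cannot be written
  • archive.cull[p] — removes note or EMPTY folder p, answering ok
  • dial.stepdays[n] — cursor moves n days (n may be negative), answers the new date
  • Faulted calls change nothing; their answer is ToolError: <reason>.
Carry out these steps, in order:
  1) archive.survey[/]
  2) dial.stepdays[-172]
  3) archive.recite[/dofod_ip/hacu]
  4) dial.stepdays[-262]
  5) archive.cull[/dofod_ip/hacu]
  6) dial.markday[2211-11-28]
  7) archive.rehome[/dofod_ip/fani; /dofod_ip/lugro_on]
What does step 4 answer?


-- survey(p='/') -> [dofod_ip/, slud/]
-- stepdays(n='-172') -> 1998-05-24
-- recite(p='/dofod_ip/hacu') -> gigrop
-- stepdays(n='-262') -> 1997-09-04
-- cull(p='/dofod_ip/hacu') -> ok
-- markday(d='2211-11-28') -> 2211-11-28
-- rehome(s='/dofod_ip/fani', d='/dofod_ip/lugro_on') -> ok

Answer: 1997-09-04


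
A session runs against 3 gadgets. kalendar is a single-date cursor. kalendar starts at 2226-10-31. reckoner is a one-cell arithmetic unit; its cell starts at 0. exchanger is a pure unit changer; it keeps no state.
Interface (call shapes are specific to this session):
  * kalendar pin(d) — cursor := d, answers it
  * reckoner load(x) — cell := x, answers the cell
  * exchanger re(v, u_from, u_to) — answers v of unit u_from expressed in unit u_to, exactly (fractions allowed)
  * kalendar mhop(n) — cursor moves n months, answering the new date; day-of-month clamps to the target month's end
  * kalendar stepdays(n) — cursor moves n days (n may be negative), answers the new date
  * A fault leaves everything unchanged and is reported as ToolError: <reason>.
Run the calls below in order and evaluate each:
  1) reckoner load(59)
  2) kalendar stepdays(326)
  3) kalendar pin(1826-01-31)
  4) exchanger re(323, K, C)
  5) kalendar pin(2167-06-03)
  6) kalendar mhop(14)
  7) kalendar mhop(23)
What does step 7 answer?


% reckoner load(x='59') == 59
% kalendar stepdays(n='326') == 2227-09-22
% kalendar pin(d='1826-01-31') == 1826-01-31
% exchanger re(v='323', u_from='K', u_to='C') == 997/20
% kalendar pin(d='2167-06-03') == 2167-06-03
% kalendar mhop(n='14') == 2168-08-03
% kalendar mhop(n='23') == 2170-07-03

Answer: 2170-07-03


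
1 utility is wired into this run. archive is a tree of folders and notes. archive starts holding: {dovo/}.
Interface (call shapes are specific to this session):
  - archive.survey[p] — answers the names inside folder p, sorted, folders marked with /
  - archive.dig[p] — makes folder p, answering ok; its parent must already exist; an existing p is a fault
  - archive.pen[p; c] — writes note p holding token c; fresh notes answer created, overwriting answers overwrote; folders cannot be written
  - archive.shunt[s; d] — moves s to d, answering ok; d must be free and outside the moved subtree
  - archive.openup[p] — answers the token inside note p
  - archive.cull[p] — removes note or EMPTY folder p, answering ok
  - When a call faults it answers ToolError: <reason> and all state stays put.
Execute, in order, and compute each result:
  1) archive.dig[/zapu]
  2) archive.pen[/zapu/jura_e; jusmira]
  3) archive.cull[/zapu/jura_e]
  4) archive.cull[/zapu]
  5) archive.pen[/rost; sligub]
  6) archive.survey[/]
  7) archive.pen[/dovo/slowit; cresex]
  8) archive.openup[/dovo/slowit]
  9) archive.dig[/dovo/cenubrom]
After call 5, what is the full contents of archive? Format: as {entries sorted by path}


Do: archive.dig[/zapu]
See: ok
Do: archive.pen[/zapu/jura_e; jusmira]
See: created
Do: archive.cull[/zapu/jura_e]
See: ok
Do: archive.cull[/zapu]
See: ok
Do: archive.pen[/rost; sligub]
See: created
Do: archive.survey[/]
See: [dovo/, rost]
Do: archive.pen[/dovo/slowit; cresex]
See: created
Do: archive.openup[/dovo/slowit]
See: cresex
Do: archive.dig[/dovo/cenubrom]
See: ok

Answer: {dovo/, rost=sligub}


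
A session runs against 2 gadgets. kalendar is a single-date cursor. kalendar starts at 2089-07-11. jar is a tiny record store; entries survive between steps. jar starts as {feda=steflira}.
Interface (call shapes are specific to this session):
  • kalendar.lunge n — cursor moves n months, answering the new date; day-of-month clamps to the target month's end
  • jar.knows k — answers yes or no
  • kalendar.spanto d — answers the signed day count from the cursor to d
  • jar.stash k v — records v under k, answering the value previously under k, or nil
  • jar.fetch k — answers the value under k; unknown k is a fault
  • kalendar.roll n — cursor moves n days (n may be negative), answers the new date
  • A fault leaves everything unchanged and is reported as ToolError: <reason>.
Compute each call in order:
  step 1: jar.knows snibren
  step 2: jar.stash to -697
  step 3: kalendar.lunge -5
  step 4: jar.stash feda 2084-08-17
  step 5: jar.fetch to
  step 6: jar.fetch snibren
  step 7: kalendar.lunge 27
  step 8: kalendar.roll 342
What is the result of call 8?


Answer: 2092-04-17

Derivation:
==> jar.knows(k='snibren')
<== no
==> jar.stash(k='to', v='-697')
<== nil
==> kalendar.lunge(n='-5')
<== 2089-02-11
==> jar.stash(k='feda', v='2084-08-17')
<== steflira
==> jar.fetch(k='to')
<== -697
==> jar.fetch(k='snibren')
<== ToolError: no such key snibren
==> kalendar.lunge(n='27')
<== 2091-05-11
==> kalendar.roll(n='342')
<== 2092-04-17


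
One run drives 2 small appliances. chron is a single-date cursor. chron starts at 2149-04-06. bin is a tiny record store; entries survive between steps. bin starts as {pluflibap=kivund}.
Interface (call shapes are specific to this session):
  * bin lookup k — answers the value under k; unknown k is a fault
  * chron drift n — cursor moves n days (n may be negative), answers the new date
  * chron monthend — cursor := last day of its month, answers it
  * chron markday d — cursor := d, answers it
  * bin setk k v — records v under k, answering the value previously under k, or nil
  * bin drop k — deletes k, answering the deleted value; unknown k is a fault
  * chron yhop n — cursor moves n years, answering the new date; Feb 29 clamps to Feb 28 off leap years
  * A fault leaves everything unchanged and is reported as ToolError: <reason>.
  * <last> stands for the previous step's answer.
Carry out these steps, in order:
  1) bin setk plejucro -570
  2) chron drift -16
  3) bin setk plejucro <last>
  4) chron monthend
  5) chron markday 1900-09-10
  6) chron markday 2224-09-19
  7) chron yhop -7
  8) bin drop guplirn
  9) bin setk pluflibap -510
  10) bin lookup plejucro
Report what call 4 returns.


CALL bin setk[k=plejucro; v=-570]
RET  nil
CALL chron drift[n=-16]
RET  2149-03-21
CALL bin setk[k=plejucro; v=<last>]
RET  -570
CALL chron monthend[]
RET  2149-03-31
CALL chron markday[d=1900-09-10]
RET  1900-09-10
CALL chron markday[d=2224-09-19]
RET  2224-09-19
CALL chron yhop[n=-7]
RET  2217-09-19
CALL bin drop[k=guplirn]
RET  ToolError: no such key guplirn
CALL bin setk[k=pluflibap; v=-510]
RET  kivund
CALL bin lookup[k=plejucro]
RET  2149-03-21

Answer: 2149-03-31


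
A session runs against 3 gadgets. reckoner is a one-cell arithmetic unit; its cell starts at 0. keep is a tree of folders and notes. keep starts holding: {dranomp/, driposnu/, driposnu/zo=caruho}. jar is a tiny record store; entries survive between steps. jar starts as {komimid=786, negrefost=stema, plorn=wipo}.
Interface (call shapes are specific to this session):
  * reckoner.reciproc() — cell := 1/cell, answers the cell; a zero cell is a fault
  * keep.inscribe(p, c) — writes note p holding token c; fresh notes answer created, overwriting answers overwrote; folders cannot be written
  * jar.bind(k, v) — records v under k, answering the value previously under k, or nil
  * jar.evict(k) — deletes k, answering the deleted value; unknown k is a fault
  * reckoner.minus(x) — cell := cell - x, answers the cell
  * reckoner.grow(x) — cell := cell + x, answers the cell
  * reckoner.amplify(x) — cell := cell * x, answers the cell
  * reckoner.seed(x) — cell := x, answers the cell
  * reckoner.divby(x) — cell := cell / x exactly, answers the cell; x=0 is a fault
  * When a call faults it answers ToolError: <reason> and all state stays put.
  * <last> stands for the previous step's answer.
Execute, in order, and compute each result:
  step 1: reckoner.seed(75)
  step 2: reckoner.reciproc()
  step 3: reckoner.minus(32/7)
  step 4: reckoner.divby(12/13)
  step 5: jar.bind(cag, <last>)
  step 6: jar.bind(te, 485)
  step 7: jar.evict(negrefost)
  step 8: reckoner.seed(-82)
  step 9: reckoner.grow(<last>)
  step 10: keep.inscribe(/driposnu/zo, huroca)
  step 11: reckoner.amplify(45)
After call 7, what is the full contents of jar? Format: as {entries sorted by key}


Answer: {cag=-31109/6300, komimid=786, plorn=wipo, te=485}

Derivation:
>>> seed x='75'
= 75
>>> reciproc
= 1/75
>>> minus x='32/7'
= -2393/525
>>> divby x='12/13'
= -31109/6300
>>> bind k='cag' v='<last>'
= nil
>>> bind k='te' v='485'
= nil
>>> evict k='negrefost'
= stema
>>> seed x='-82'
= -82
>>> grow x='<last>'
= -164
>>> inscribe p='/driposnu/zo' c='huroca'
= overwrote
>>> amplify x='45'
= -7380


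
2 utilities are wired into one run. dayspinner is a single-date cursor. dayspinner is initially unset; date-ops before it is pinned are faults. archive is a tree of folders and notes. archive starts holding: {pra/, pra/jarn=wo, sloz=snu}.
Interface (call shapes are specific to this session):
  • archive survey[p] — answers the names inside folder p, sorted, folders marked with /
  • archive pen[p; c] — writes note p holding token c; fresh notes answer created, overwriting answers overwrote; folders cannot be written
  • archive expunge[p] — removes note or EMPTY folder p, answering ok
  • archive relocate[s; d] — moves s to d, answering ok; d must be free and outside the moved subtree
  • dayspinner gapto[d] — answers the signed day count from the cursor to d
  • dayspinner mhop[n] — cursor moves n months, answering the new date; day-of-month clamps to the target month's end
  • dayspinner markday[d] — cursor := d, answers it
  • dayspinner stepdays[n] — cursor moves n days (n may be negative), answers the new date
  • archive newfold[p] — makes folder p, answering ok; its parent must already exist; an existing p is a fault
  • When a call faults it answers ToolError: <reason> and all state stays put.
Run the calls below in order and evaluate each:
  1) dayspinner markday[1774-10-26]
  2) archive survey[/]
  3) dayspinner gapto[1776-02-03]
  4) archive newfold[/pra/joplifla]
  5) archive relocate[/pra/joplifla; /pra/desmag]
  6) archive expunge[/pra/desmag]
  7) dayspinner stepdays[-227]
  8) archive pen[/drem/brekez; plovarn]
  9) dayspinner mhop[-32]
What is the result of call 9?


>>> dayspinner markday d→1774-10-26
:: 1774-10-26
>>> archive survey p→/
:: [pra/, sloz]
>>> dayspinner gapto d→1776-02-03
:: 465
>>> archive newfold p→/pra/joplifla
:: ok
>>> archive relocate s→/pra/joplifla d→/pra/desmag
:: ok
>>> archive expunge p→/pra/desmag
:: ok
>>> dayspinner stepdays n→-227
:: 1774-03-13
>>> archive pen p→/drem/brekez c→plovarn
:: ToolError: no parent
>>> dayspinner mhop n→-32
:: 1771-07-13

Answer: 1771-07-13


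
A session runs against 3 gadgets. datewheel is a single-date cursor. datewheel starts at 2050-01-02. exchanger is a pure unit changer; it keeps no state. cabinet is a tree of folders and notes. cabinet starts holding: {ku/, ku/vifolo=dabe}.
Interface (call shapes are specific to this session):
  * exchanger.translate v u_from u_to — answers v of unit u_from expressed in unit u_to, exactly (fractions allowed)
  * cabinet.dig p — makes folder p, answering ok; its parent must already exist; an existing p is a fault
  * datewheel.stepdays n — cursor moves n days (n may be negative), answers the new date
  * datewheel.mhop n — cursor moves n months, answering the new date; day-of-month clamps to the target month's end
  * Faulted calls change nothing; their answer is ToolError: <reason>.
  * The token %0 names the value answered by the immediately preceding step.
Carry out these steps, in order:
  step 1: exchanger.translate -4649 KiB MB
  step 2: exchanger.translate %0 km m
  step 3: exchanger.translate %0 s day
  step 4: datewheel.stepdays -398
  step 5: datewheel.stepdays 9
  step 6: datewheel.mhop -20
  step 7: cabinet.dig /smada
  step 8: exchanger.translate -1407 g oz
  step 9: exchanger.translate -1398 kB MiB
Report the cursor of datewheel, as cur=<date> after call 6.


Answer: cur=2047-04-09

Derivation:
~$ translate v=-4649 u_from=KiB u_to=MB
:: -74384/15625
~$ translate v=%0 u_from=km u_to=m
:: -595072/125
~$ translate v=%0 u_from=s u_to=day
:: -4649/84375
~$ stepdays n=-398
:: 2048-11-30
~$ stepdays n=9
:: 2048-12-09
~$ mhop n=-20
:: 2047-04-09
~$ dig p=/smada
:: ok
~$ translate v=-1407 u_from=g u_to=oz
:: -321600000/6479891
~$ translate v=-1398 u_from=kB u_to=MiB
:: -87375/65536


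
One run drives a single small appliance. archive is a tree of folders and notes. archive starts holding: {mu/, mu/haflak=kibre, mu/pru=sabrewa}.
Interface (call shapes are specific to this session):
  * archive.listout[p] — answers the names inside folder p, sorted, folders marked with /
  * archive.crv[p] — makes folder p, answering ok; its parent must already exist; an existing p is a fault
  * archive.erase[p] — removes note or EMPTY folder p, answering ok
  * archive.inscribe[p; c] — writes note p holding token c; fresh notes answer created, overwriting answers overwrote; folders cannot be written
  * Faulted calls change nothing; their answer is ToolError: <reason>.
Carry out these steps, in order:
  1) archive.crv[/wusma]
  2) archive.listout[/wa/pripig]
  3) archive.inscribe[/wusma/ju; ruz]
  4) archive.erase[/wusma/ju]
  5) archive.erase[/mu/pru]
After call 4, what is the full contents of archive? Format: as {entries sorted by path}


// 1. archive.crv(p→/wusma) => ok
// 2. archive.listout(p→/wa/pripig) => ToolError: not found
// 3. archive.inscribe(p→/wusma/ju, c→ruz) => created
// 4. archive.erase(p→/wusma/ju) => ok
// 5. archive.erase(p→/mu/pru) => ok

Answer: {mu/, mu/haflak=kibre, mu/pru=sabrewa, wusma/}


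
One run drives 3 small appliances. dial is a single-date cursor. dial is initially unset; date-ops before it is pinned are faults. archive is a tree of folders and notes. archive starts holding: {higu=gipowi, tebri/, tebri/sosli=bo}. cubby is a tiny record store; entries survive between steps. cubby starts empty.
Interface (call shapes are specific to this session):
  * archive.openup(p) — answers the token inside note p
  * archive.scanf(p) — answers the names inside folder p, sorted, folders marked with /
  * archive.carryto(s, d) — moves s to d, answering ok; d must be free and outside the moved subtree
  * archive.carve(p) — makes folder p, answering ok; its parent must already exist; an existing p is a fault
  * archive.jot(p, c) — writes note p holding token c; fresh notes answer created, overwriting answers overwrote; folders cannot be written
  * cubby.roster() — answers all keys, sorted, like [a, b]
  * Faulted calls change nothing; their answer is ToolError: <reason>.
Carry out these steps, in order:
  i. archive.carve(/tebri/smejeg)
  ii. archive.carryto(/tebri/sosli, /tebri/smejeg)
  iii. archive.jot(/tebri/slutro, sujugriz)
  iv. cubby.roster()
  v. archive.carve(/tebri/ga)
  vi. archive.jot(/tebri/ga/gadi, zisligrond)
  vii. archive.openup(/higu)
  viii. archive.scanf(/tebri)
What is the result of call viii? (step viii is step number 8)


Answer: [ga/, slutro, smejeg/, sosli]

Derivation:
// carve(p=/tebri/smejeg) -> ok
// carryto(s=/tebri/sosli, d=/tebri/smejeg) -> ToolError: exists
// jot(p=/tebri/slutro, c=sujugriz) -> created
// roster() -> []
// carve(p=/tebri/ga) -> ok
// jot(p=/tebri/ga/gadi, c=zisligrond) -> created
// openup(p=/higu) -> gipowi
// scanf(p=/tebri) -> [ga/, slutro, smejeg/, sosli]


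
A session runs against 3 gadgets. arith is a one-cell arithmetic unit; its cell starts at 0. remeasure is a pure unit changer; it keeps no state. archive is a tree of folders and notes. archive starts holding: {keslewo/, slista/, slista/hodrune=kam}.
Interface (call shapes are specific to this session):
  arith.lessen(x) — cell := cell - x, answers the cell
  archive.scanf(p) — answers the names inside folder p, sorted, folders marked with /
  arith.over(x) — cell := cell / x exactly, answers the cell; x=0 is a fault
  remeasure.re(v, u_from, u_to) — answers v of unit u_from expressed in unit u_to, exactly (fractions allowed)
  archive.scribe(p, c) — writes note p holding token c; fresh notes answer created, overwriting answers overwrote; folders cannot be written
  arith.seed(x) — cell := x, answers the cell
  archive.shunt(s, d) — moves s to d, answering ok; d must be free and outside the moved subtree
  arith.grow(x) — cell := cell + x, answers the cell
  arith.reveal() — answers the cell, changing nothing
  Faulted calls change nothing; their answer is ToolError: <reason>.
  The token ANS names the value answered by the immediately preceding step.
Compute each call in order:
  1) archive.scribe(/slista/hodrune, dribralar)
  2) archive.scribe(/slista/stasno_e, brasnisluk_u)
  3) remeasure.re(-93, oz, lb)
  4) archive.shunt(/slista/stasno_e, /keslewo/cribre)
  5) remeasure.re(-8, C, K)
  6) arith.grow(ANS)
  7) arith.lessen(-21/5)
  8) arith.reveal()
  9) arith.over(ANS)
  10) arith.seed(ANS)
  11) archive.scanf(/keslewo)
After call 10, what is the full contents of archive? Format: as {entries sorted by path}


I call scribe with p='/slista/hodrune', c='dribralar', giving overwrote.
Then scribe with p='/slista/stasno_e', c='brasnisluk_u', and get created.
I run re with v='-93', u_from='oz', u_to='lb', and see -93/16.
Using shunt with s='/slista/stasno_e', d='/keslewo/cribre', → ok.
Now I run re with v='-8', u_from='C', u_to='K', → 5303/20.
Calling grow with x='ANS': 5303/20.
Calling lessen with x='-21/5', yielding 5387/20.
I invoke reveal(), and get 5387/20.
Now I run over with x='ANS', → 1.
Next I call seed with x='ANS': 1.
Invoking scanf with p='/keslewo', which returns [cribre].

Answer: {keslewo/, keslewo/cribre=brasnisluk_u, slista/, slista/hodrune=dribralar}


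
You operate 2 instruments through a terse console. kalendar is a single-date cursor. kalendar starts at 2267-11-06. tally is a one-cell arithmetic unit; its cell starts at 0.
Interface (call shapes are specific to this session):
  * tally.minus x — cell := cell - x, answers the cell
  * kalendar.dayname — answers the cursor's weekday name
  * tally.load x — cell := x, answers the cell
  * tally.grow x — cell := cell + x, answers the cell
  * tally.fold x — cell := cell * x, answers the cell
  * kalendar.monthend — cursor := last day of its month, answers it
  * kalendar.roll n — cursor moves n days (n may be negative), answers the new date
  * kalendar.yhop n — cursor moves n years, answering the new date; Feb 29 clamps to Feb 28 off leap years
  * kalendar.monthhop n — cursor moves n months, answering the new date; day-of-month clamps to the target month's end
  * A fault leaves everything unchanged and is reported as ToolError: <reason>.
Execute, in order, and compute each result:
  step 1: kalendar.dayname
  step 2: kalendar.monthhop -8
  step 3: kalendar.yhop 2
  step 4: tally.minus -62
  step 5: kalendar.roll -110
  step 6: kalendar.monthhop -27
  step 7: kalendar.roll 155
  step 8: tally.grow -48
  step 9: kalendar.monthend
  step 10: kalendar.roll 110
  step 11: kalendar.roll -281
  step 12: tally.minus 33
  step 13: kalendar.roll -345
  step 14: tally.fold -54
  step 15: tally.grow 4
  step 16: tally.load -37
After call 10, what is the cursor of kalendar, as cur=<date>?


>> kalendar.dayname()
<< Wednesday
>> kalendar.monthhop(n: -8)
<< 2267-03-06
>> kalendar.yhop(n: 2)
<< 2269-03-06
>> tally.minus(x: -62)
<< 62
>> kalendar.roll(n: -110)
<< 2268-11-16
>> kalendar.monthhop(n: -27)
<< 2266-08-16
>> kalendar.roll(n: 155)
<< 2267-01-18
>> tally.grow(x: -48)
<< 14
>> kalendar.monthend()
<< 2267-01-31
>> kalendar.roll(n: 110)
<< 2267-05-21
>> kalendar.roll(n: -281)
<< 2266-08-13
>> tally.minus(x: 33)
<< -19
>> kalendar.roll(n: -345)
<< 2265-09-02
>> tally.fold(x: -54)
<< 1026
>> tally.grow(x: 4)
<< 1030
>> tally.load(x: -37)
<< -37

Answer: cur=2267-05-21


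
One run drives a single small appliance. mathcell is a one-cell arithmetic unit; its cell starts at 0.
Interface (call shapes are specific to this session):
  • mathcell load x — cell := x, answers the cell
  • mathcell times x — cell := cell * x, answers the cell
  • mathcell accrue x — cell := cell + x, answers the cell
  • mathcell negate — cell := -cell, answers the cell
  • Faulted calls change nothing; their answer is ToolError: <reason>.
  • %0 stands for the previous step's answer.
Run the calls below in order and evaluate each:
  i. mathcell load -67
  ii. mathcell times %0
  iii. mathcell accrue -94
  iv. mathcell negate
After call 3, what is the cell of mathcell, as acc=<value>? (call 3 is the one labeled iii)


Answer: acc=4395

Derivation:
Do: mathcell load[x='-67']
See: -67
Do: mathcell times[x='%0']
See: 4489
Do: mathcell accrue[x='-94']
See: 4395
Do: mathcell negate[]
See: -4395


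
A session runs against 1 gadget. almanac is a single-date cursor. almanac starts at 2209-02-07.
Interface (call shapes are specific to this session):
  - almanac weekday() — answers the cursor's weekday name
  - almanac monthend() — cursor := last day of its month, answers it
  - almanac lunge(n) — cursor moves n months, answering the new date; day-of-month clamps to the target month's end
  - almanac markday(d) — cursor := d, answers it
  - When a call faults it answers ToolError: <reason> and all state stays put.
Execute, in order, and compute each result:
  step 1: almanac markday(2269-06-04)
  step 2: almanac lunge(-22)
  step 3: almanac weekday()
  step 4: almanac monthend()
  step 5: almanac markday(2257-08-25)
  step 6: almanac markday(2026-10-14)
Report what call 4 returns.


Answer: 2267-08-31

Derivation:
% almanac markday(d=2269-06-04) : 2269-06-04
% almanac lunge(n=-22) : 2267-08-04
% almanac weekday() : Sunday
% almanac monthend() : 2267-08-31
% almanac markday(d=2257-08-25) : 2257-08-25
% almanac markday(d=2026-10-14) : 2026-10-14


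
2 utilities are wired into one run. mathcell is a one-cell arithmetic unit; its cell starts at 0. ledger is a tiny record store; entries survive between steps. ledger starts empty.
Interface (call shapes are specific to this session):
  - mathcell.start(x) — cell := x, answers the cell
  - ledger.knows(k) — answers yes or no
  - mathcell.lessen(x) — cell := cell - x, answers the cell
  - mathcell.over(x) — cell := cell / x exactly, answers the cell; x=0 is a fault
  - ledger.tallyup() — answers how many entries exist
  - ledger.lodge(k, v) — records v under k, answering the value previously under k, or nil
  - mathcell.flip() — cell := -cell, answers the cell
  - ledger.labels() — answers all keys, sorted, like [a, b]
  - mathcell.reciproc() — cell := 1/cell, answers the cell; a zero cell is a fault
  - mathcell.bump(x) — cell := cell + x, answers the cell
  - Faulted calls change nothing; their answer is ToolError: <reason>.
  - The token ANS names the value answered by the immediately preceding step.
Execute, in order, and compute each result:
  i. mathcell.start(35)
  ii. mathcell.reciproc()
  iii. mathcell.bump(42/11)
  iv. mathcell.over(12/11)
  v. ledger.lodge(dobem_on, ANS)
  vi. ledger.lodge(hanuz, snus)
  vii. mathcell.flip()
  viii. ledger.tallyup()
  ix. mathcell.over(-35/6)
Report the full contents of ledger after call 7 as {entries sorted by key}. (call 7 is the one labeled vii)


Answer: {dobem_on=1481/420, hanuz=snus}

Derivation:
I call mathcell.start using x→35, yielding 35.
Next I call mathcell.reciproc(), → 1/35.
Invoking mathcell.bump using x→42/11, — result: 1481/385.
Calling mathcell.over using x→12/11, and observe 1481/420.
I try ledger.lodge using k→dobem_on, v→ANS, — result: nil.
Next I call ledger.lodge using k→hanuz, v→snus, which returns nil.
Next I call mathcell.flip(), and see -1481/420.
Now I run ledger.tallyup(), and get 2.
Calling mathcell.over using x→-35/6, yielding 1481/2450.


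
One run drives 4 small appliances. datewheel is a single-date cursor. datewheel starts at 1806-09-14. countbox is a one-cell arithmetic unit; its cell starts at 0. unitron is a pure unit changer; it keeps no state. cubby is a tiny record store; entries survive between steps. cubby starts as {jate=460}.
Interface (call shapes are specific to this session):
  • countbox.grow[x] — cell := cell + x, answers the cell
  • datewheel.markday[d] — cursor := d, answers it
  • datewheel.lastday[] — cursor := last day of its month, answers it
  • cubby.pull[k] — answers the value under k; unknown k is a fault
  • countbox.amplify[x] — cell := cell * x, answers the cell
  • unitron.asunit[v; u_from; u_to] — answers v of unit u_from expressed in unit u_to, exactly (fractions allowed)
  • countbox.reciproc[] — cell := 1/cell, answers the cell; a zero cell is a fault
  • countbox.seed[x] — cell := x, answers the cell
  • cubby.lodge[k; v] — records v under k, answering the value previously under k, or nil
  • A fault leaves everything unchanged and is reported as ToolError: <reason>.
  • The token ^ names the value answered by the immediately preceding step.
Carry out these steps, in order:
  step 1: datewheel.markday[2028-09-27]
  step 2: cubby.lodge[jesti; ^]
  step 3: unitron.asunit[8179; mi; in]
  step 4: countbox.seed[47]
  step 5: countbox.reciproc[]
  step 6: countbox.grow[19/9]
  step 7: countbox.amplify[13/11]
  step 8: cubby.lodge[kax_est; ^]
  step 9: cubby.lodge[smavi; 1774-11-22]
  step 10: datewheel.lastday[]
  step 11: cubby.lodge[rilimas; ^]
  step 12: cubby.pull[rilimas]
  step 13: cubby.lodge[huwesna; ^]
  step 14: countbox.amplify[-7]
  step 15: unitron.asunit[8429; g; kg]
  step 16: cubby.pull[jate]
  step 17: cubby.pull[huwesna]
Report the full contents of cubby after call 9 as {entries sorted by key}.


Answer: {jate=460, jesti=2028-09-27, kax_est=1066/423, smavi=1774-11-22}

Derivation:
% 1. datewheel.markday(d=2028-09-27) => 2028-09-27
% 2. cubby.lodge(k=jesti, v=^) => nil
% 3. unitron.asunit(v=8179, u_from=mi, u_to=in) => 518221440
% 4. countbox.seed(x=47) => 47
% 5. countbox.reciproc() => 1/47
% 6. countbox.grow(x=19/9) => 902/423
% 7. countbox.amplify(x=13/11) => 1066/423
% 8. cubby.lodge(k=kax_est, v=^) => nil
% 9. cubby.lodge(k=smavi, v=1774-11-22) => nil
% 10. datewheel.lastday() => 2028-09-30
% 11. cubby.lodge(k=rilimas, v=^) => nil
% 12. cubby.pull(k=rilimas) => 2028-09-30
% 13. cubby.lodge(k=huwesna, v=^) => nil
% 14. countbox.amplify(x=-7) => -7462/423
% 15. unitron.asunit(v=8429, u_from=g, u_to=kg) => 8429/1000
% 16. cubby.pull(k=jate) => 460
% 17. cubby.pull(k=huwesna) => 2028-09-30


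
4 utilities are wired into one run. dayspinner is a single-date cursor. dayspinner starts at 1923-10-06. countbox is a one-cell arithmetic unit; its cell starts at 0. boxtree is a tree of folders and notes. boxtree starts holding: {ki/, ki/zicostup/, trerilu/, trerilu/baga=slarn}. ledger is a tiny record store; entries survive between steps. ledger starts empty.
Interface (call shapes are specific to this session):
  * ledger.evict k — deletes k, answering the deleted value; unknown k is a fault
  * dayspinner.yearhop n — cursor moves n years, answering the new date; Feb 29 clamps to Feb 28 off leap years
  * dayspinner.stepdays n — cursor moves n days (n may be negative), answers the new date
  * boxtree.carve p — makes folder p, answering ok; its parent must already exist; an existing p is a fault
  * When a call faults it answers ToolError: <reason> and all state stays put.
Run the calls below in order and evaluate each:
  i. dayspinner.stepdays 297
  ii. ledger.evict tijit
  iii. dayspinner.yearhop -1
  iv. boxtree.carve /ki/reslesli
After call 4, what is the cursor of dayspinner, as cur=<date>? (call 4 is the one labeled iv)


I use dayspinner.stepdays passing n→297, giving 1924-07-29.
Using ledger.evict passing k→tijit, and see ToolError: no such key tijit.
Now I run dayspinner.yearhop passing n→-1, yielding 1923-07-29.
Now I run boxtree.carve passing p→/ki/reslesli, → ok.

Answer: cur=1923-07-29


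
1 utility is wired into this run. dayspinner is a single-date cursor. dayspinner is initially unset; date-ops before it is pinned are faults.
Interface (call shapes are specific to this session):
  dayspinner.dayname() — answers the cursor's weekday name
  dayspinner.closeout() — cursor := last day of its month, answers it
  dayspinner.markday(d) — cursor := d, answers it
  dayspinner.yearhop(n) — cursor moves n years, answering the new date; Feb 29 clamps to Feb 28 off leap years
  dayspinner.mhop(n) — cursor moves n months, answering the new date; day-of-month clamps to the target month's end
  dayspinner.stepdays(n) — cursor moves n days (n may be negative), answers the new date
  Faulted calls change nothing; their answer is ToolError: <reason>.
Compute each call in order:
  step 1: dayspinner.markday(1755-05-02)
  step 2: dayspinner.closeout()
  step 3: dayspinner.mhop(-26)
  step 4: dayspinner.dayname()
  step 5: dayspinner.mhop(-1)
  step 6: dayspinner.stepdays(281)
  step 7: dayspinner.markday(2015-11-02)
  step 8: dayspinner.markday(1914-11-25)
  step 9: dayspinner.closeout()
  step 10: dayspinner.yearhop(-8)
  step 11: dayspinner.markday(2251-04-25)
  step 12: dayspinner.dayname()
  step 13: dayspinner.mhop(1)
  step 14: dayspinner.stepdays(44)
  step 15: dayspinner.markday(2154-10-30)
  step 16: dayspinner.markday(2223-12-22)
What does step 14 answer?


Answer: 2251-07-08

Derivation:
Invoking markday passing 1755-05-02, giving 1755-05-02.
Then closeout(), — result: 1755-05-31.
Now I run mhop passing -26: 1753-03-31.
I invoke dayname, which returns Saturday.
Then mhop passing -1, yielding 1753-02-28.
I try stepdays passing 281, which returns 1753-12-06.
Now I run markday passing 2015-11-02, and see 2015-11-02.
Then markday passing 1914-11-25, giving 1914-11-25.
Using closeout, → 1914-11-30.
I use yearhop passing -8, and observe 1906-11-30.
Next I call markday passing 2251-04-25: 2251-04-25.
Using dayname(): Friday.
Invoking mhop passing 1, and get 2251-05-25.
I call stepdays passing 44, yielding 2251-07-08.
Invoking markday passing 2154-10-30, and observe 2154-10-30.
Then markday passing 2223-12-22, and get 2223-12-22.


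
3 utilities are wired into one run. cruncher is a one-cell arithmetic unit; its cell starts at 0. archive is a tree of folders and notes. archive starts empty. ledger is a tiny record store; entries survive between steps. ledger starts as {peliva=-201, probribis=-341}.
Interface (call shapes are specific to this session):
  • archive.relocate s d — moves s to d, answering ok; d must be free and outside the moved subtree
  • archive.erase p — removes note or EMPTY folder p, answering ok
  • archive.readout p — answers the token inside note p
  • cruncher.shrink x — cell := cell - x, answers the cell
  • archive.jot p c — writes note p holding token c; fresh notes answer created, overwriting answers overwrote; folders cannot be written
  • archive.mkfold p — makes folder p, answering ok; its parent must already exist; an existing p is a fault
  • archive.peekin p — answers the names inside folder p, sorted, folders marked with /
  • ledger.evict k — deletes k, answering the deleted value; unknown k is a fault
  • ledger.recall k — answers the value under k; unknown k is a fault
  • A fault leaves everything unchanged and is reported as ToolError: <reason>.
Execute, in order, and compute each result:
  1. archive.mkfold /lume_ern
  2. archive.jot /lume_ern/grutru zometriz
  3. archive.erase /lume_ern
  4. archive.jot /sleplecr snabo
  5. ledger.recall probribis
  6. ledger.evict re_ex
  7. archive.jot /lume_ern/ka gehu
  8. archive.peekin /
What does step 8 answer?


Answer: [lume_ern/, sleplecr]

Derivation:
-- 1. mkfold(p=/lume_ern) == ok
-- 2. jot(p=/lume_ern/grutru, c=zometriz) == created
-- 3. erase(p=/lume_ern) == ToolError: not empty
-- 4. jot(p=/sleplecr, c=snabo) == created
-- 5. recall(k=probribis) == -341
-- 6. evict(k=re_ex) == ToolError: no such key re_ex
-- 7. jot(p=/lume_ern/ka, c=gehu) == created
-- 8. peekin(p=/) == [lume_ern/, sleplecr]


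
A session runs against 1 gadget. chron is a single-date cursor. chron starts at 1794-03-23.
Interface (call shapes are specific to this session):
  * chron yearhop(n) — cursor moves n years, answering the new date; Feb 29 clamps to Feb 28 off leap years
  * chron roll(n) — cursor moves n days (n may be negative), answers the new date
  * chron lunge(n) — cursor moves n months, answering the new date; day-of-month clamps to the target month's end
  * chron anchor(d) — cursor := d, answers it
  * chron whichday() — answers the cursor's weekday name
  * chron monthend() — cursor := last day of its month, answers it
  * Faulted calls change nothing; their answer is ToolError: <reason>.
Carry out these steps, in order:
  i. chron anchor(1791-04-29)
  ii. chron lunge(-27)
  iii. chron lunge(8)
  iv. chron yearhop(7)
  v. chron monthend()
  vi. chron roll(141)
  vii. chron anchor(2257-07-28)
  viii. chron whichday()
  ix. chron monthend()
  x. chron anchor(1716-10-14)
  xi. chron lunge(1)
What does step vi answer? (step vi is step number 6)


Answer: 1797-02-18

Derivation:
-- 1. chron anchor(d→1791-04-29) -> 1791-04-29
-- 2. chron lunge(n→-27) -> 1789-01-29
-- 3. chron lunge(n→8) -> 1789-09-29
-- 4. chron yearhop(n→7) -> 1796-09-29
-- 5. chron monthend() -> 1796-09-30
-- 6. chron roll(n→141) -> 1797-02-18
-- 7. chron anchor(d→2257-07-28) -> 2257-07-28
-- 8. chron whichday() -> Tuesday
-- 9. chron monthend() -> 2257-07-31
-- 10. chron anchor(d→1716-10-14) -> 1716-10-14
-- 11. chron lunge(n→1) -> 1716-11-14
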